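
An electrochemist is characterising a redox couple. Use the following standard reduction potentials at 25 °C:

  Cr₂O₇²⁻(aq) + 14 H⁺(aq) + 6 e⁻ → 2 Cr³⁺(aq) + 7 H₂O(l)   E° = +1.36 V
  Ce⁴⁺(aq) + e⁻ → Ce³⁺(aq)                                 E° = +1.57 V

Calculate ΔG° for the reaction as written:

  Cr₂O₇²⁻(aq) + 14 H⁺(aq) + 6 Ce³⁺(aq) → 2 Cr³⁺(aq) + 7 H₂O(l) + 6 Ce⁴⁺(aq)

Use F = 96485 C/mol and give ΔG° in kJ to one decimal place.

+121.6 kJ

As written, Cr₂O₇²⁻/Cr³⁺ is reduced (cathode) and Ce⁴⁺/Ce³⁺ is oxidised (anode), so E°cell = (+1.36) − (+1.57) = -0.21 V.
Balancing electrons gives n = 6.
ΔG° = −nFE° = −(6)(96485)(-0.21) = 121,571 J = +121.6 kJ.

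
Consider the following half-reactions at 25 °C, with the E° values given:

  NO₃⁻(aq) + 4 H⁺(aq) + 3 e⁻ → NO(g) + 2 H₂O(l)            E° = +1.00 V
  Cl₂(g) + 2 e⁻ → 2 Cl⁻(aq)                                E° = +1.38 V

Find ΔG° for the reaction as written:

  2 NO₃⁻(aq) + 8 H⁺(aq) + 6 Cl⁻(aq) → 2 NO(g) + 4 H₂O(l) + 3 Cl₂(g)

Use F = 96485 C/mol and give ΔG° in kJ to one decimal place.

+220.0 kJ

As written, NO₃⁻/NO is reduced (cathode) and Cl₂/Cl⁻ is oxidised (anode), so E°cell = (+1.00) − (+1.38) = -0.38 V.
Balancing electrons gives n = 6.
ΔG° = −nFE° = −(6)(96485)(-0.38) = 219,986 J = +220.0 kJ.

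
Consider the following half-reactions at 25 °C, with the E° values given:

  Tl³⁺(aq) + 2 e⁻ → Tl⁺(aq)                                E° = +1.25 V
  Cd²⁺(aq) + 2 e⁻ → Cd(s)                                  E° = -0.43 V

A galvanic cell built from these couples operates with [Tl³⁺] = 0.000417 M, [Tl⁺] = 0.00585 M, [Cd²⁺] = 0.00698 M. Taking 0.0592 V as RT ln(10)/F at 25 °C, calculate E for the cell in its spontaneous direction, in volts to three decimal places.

+1.710 V

Tl³⁺/Tl⁺ is the cathode (higher E°), Cd²⁺/Cd the anode: E°cell = +1.25 − (-0.43) = +1.68 V, n = 2.
Overall: Tl³⁺(aq) + Cd(s) → Tl⁺(aq) + Cd²⁺(aq)
Q = [Tl⁺]·[Cd²⁺] / ([Tl³⁺]); log Q = -1.009.
E = E° − (0.0592/n) log Q = +1.68 − (0.0592/2)(-1.009) = +1.710 V.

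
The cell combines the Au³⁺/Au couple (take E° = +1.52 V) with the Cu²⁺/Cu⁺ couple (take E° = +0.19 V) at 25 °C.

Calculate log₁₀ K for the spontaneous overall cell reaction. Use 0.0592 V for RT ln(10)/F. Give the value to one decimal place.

67.4

Cathode: Au³⁺/Au; anode: Cu²⁺/Cu⁺. E°cell = +1.33 V, n = 3.
log K = nE°cell / 0.0592 = (3)(+1.33) / 0.0592 = 67.4.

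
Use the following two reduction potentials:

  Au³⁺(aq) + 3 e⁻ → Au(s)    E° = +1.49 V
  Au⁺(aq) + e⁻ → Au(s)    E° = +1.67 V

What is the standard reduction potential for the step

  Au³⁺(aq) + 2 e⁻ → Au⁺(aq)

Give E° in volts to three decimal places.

+1.400 V

Sequential free energies add, so n₃E°₃ = n₁E°₁ + n₂E°₂.
With n₃ = 3, and the known step contributing 1×(+1.67) V, the unknown satisfies 2·E° = 3×(+1.49) − 1×(+1.67) = +2.800.
E° = +2.800 / 2 = +1.400 V.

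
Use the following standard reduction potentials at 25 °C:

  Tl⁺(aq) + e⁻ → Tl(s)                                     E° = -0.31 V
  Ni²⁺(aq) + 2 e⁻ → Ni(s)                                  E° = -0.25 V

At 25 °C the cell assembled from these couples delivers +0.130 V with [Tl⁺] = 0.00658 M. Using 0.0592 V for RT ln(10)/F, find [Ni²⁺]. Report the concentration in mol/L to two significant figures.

Ni²⁺/Ni is the cathode, Tl⁺/Tl the anode: E°cell = +0.06 V, n = 2.
Overall reaction: Ni²⁺(aq) + 2 Tl(s) → Ni(s) + 2 Tl⁺(aq); Q = [Tl⁺]^2/[Ni²⁺]^1.
From E = E° − (0.0592/n) log Q: log Q = (E° − E)·n/0.0592 = (+0.06 − (+0.130))·2/0.0592 = -2.3649.
So 1·log[Ni²⁺] = 2·log(0.00658) − log Q = -4.3635 − (-2.3649) = -1.9986; [Ni²⁺] = 10^(-1.9986) ≈ 0.010 M.

0.010 M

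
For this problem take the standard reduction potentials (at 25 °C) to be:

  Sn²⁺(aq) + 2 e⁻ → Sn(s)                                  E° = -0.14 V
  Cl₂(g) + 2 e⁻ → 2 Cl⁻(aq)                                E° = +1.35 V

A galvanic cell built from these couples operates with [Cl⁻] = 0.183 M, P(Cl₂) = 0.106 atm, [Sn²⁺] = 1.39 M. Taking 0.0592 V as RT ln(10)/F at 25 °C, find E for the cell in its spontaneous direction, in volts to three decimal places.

+1.501 V

Cl₂/Cl⁻ is the cathode (higher E°), Sn²⁺/Sn the anode: E°cell = +1.35 − (-0.14) = +1.49 V, n = 2.
Overall: Cl₂(g) + Sn(s) → 2 Cl⁻(aq) + Sn²⁺(aq)
Q = [Cl⁻]^2·[Sn²⁺] / (P(Cl₂)); log Q = -0.357.
E = E° − (0.0592/n) log Q = +1.49 − (0.0592/2)(-0.357) = +1.501 V.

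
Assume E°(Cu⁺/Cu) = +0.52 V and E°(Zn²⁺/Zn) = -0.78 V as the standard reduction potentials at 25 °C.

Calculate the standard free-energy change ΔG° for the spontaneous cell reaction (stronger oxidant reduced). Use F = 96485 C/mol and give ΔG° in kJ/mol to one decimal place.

-250.9 kJ/mol

Cu⁺/Cu (E° = +0.52 V) is the cathode; Zn²⁺/Zn (E° = -0.78 V) is the anode, so E°cell = +1.30 V.
Balancing electrons gives n = 2 (lcm of 1 and 2).
ΔG° = −nFE° = −(2)(96485)(+1.30) = -250,861 J = -250.9 kJ/mol.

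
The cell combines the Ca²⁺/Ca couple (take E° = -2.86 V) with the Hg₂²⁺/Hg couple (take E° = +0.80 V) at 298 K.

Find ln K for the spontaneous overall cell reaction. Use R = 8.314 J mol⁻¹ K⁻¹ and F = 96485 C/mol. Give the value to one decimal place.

285.1

Cathode: Hg₂²⁺/Hg; anode: Ca²⁺/Ca. E°cell = (+0.80) − (-2.86) = +3.66 V, with n = 2.
ΔG° = −nFE° = −RT ln K, so ln K = nFE°/(RT) = (2)(96485)(+3.66) / ((8.314)(298)) = 285.065.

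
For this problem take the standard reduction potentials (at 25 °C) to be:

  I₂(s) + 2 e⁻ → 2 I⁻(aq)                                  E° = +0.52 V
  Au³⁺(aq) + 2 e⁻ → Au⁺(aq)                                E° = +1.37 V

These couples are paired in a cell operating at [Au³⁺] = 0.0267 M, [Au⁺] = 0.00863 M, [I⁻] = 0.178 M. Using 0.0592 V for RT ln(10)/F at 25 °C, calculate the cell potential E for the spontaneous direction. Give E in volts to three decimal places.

+0.820 V

Au³⁺/Au⁺ is the cathode (higher E°), I₂/I⁻ the anode: E°cell = +1.37 − (+0.52) = +0.85 V, n = 2.
Overall: Au³⁺(aq) + 2 I⁻(aq) → Au⁺(aq) + I₂(s)
Q = [Au⁺] / ([Au³⁺]·[I⁻]^2); log Q = 1.009.
E = E° − (0.0592/n) log Q = +0.85 − (0.0592/2)(1.009) = +0.820 V.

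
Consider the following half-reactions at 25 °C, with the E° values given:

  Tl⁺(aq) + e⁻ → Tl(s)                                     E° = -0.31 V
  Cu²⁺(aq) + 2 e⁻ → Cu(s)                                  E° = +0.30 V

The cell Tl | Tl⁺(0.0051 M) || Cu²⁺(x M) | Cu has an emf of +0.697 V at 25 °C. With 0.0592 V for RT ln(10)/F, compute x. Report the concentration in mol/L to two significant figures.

0.023 M

Cu²⁺/Cu is the cathode, Tl⁺/Tl the anode: E°cell = +0.61 V, n = 2.
Overall reaction: Cu²⁺(aq) + 2 Tl(s) → Cu(s) + 2 Tl⁺(aq); Q = [Tl⁺]^2/[Cu²⁺]^1.
From E = E° − (0.0592/n) log Q: log Q = (E° − E)·n/0.0592 = (+0.61 − (+0.697))·2/0.0592 = -2.9392.
So 1·log[Cu²⁺] = 2·log(0.0051) − log Q = -4.5849 − (-2.9392) = -1.6457; [Cu²⁺] = 10^(-1.6457) ≈ 0.023 M.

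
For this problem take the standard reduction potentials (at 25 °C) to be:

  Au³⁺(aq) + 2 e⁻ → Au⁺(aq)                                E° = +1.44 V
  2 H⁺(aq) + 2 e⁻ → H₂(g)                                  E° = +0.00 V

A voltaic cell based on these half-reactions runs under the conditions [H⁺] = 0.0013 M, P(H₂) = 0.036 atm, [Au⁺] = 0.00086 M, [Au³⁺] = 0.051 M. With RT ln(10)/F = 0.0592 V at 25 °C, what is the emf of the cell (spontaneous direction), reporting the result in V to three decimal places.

+1.621 V

Au³⁺/Au⁺ is the cathode (higher E°), H⁺/H₂ the anode: E°cell = +1.44 − (+0.00) = +1.44 V, n = 2.
Overall: Au³⁺(aq) + H₂(g) → Au⁺(aq) + 2 H⁺(aq)
Q = [Au⁺]·[H⁺]^2 / ([Au³⁺]·P(H₂)); log Q = -6.101.
E = E° − (0.0592/n) log Q = +1.44 − (0.0592/2)(-6.101) = +1.621 V.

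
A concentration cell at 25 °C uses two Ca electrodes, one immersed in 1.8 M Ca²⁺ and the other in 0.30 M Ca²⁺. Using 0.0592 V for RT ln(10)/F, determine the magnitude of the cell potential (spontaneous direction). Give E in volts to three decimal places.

For a concentration cell E°cell = 0. The 1.8 M side is the cathode (reduction is favoured where [Ca²⁺] is higher).
With n = 2, E = −(0.0592/2) log([Ca²⁺]ₐₙ/[Ca²⁺]꜀ₐₜ) = −(0.0592/2) log(0.3/1.8) = −(0.0592/2)(-0.778) = +0.023 V.

+0.023 V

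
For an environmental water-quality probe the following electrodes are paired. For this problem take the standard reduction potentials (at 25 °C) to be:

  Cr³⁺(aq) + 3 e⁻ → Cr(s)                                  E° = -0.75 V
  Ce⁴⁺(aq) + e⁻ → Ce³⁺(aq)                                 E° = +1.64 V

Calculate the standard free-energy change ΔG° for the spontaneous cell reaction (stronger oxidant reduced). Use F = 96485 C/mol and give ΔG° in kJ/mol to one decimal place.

Ce⁴⁺/Ce³⁺ (E° = +1.64 V) is the cathode; Cr³⁺/Cr (E° = -0.75 V) is the anode, so E°cell = +2.39 V.
Balancing electrons gives n = 3 (lcm of 1 and 3).
ΔG° = −nFE° = −(3)(96485)(+2.39) = -691,797 J = -691.8 kJ/mol.

-691.8 kJ/mol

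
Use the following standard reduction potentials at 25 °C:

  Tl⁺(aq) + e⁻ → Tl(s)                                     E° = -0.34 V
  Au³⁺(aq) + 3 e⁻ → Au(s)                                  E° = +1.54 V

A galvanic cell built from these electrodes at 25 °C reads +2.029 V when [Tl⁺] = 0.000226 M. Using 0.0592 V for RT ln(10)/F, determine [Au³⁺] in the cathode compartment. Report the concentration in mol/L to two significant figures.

Au³⁺/Au is the cathode, Tl⁺/Tl the anode: E°cell = +1.88 V, n = 3.
Overall reaction: Au³⁺(aq) + 3 Tl(s) → Au(s) + 3 Tl⁺(aq); Q = [Tl⁺]^3/[Au³⁺]^1.
From E = E° − (0.0592/n) log Q: log Q = (E° − E)·n/0.0592 = (+1.88 − (+2.029))·3/0.0592 = -7.5507.
So 1·log[Au³⁺] = 3·log(0.000226) − log Q = -10.9377 − (-7.5507) = -3.3870; [Au³⁺] = 10^(-3.3870) ≈ 0.00041 M.

0.00041 M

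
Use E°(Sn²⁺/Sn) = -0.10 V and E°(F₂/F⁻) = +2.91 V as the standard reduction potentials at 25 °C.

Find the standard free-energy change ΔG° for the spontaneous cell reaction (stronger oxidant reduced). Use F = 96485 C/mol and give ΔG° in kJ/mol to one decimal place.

F₂/F⁻ (E° = +2.91 V) is the cathode; Sn²⁺/Sn (E° = -0.10 V) is the anode, so E°cell = +3.01 V.
Balancing electrons gives n = 2 (lcm of 2 and 2).
ΔG° = −nFE° = −(2)(96485)(+3.01) = -580,840 J = -580.8 kJ/mol.

-580.8 kJ/mol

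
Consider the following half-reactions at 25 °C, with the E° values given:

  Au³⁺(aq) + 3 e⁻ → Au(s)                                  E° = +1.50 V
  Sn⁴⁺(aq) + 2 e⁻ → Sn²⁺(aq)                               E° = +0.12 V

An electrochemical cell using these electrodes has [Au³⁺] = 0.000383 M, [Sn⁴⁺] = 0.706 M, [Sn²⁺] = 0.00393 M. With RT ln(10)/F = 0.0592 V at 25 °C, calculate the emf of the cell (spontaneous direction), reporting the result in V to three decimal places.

Au³⁺/Au is the cathode (higher E°), Sn⁴⁺/Sn²⁺ the anode: E°cell = +1.50 − (+0.12) = +1.38 V, n = 6.
Overall: 2 Au³⁺(aq) + 3 Sn²⁺(aq) → 2 Au(s) + 3 Sn⁴⁺(aq)
Q = [Sn⁴⁺]^3 / ([Au³⁺]^2·[Sn²⁺]^3); log Q = 13.597.
E = E° − (0.0592/n) log Q = +1.38 − (0.0592/6)(13.597) = +1.246 V.

+1.246 V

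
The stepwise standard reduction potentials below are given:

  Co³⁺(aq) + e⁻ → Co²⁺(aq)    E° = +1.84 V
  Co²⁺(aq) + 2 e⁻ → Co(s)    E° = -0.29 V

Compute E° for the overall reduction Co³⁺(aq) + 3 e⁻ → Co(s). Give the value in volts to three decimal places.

Standard free energies of sequential steps add: ΔG°₃ = ΔG°₁ + ΔG°₂, so n₃E°₃ = n₁E°₁ + n₂E°₂.
E°₃ = (1×+1.84 + 2×-0.29) / 3 = (+1.260) / 3 = +0.420 V.
E° values themselves are not directly additive — weighting by electron count is essential.

+0.420 V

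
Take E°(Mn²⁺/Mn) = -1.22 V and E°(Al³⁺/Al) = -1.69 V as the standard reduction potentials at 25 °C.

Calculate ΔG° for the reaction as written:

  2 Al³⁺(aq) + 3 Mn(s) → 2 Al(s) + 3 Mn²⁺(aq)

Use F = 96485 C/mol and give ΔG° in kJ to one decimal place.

+272.1 kJ

As written, Al³⁺/Al is reduced (cathode) and Mn²⁺/Mn is oxidised (anode), so E°cell = (-1.69) − (-1.22) = -0.47 V.
Balancing electrons gives n = 6.
ΔG° = −nFE° = −(6)(96485)(-0.47) = 272,088 J = +272.1 kJ.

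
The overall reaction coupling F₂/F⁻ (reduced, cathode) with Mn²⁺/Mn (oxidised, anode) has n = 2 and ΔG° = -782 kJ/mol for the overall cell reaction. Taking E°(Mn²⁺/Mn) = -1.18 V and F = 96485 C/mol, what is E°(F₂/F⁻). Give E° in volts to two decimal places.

+2.87 V

E°cell = −ΔG°/(nF) = −(-782×10³)/((2)(96485)) = +4.052 V.
Since F₂/F⁻ is the cathode and Mn²⁺/Mn the anode, E°cell = E°(F₂/F⁻) − E°(Mn²⁺/Mn).
So E°(F₂/F⁻) = E°cell + E°(Mn²⁺/Mn) = +4.052 + (-1.18) = +2.87 V.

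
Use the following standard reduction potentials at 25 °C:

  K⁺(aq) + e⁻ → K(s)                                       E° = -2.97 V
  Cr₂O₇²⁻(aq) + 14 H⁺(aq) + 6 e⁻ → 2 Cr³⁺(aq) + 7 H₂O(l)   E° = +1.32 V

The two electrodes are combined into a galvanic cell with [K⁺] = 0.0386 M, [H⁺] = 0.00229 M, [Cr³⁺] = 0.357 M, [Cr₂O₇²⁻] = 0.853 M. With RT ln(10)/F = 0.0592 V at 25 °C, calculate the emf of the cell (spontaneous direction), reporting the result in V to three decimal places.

+4.017 V

Cr₂O₇²⁻/Cr³⁺ is the cathode (higher E°), K⁺/K the anode: E°cell = +1.32 − (-2.97) = +4.29 V, n = 6.
Overall: Cr₂O₇²⁻(aq) + 14 H⁺(aq) + 6 K(s) → 2 Cr³⁺(aq) + 7 H₂O(l) + 6 K⁺(aq)
Q = [Cr³⁺]^2·[K⁺]^6 / ([Cr₂O₇²⁻]·[H⁺]^14); log Q = 27.656.
E = E° − (0.0592/n) log Q = +4.29 − (0.0592/6)(27.656) = +4.017 V.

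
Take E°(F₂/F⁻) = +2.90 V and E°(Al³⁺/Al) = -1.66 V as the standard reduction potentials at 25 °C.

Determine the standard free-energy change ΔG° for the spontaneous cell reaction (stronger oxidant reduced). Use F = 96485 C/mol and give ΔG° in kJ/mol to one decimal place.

-2639.8 kJ/mol

F₂/F⁻ (E° = +2.90 V) is the cathode; Al³⁺/Al (E° = -1.66 V) is the anode, so E°cell = +4.56 V.
Balancing electrons gives n = 6 (lcm of 2 and 3).
ΔG° = −nFE° = −(6)(96485)(+4.56) = -2,639,830 J = -2639.8 kJ/mol.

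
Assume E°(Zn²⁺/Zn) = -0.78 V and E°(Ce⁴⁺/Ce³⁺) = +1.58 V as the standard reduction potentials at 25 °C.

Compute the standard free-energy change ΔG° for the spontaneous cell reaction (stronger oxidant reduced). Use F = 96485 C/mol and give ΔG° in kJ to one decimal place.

-455.4 kJ

Ce⁴⁺/Ce³⁺ (E° = +1.58 V) is the cathode; Zn²⁺/Zn (E° = -0.78 V) is the anode, so E°cell = +2.36 V.
Balancing electrons gives n = 2 (lcm of 1 and 2).
ΔG° = −nFE° = −(2)(96485)(+2.36) = -455,409 J = -455.4 kJ.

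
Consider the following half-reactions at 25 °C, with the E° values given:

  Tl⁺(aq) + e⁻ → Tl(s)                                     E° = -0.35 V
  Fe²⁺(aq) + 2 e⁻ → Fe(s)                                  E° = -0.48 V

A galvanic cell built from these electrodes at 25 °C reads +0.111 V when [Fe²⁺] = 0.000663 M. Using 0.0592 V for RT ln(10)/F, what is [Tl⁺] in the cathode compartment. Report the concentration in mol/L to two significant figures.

0.012 M

Tl⁺/Tl is the cathode, Fe²⁺/Fe the anode: E°cell = +0.13 V, n = 2.
Overall reaction: 2 Tl⁺(aq) + Fe(s) → 2 Tl(s) + Fe²⁺(aq); Q = [Fe²⁺]^1/[Tl⁺]^2.
From E = E° − (0.0592/n) log Q: log Q = (E° − E)·n/0.0592 = (+0.13 − (+0.111))·2/0.0592 = 0.6419.
So 2·log[Tl⁺] = 1·log(0.000663) − log Q = -3.1785 − (0.6419) = -3.8204; log[Tl⁺] = -3.8204 / 2 = -1.9102; [Tl⁺] = 10^(-1.9102) ≈ 0.012 M.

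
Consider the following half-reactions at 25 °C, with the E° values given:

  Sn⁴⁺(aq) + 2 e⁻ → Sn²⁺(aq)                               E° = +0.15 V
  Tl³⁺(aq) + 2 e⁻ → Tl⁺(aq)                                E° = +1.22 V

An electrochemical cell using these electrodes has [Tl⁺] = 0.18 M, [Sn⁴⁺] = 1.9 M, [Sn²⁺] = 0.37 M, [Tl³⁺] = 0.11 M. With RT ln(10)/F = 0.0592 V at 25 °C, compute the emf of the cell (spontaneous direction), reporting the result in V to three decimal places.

+1.043 V

Tl³⁺/Tl⁺ is the cathode (higher E°), Sn⁴⁺/Sn²⁺ the anode: E°cell = +1.22 − (+0.15) = +1.07 V, n = 2.
Overall: Tl³⁺(aq) + Sn²⁺(aq) → Tl⁺(aq) + Sn⁴⁺(aq)
Q = [Tl⁺]·[Sn⁴⁺] / ([Tl³⁺]·[Sn²⁺]); log Q = 0.924.
E = E° − (0.0592/n) log Q = +1.07 − (0.0592/2)(0.924) = +1.043 V.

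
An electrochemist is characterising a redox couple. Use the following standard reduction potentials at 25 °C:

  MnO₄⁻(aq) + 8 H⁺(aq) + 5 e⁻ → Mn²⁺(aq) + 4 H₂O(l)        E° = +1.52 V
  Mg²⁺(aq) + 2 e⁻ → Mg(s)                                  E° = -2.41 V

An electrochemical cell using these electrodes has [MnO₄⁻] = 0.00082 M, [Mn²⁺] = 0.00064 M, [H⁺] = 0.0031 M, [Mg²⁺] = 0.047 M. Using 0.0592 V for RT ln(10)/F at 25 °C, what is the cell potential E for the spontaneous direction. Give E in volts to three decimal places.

+3.733 V

MnO₄⁻/Mn²⁺ is the cathode (higher E°), Mg²⁺/Mg the anode: E°cell = +1.52 − (-2.41) = +3.93 V, n = 10.
Overall: 2 MnO₄⁻(aq) + 16 H⁺(aq) + 5 Mg(s) → 2 Mn²⁺(aq) + 8 H₂O(l) + 5 Mg²⁺(aq)
Q = [Mn²⁺]^2·[Mg²⁺]^5 / ([MnO₄⁻]^2·[H⁺]^16); log Q = 33.283.
E = E° − (0.0592/n) log Q = +3.93 − (0.0592/10)(33.283) = +3.733 V.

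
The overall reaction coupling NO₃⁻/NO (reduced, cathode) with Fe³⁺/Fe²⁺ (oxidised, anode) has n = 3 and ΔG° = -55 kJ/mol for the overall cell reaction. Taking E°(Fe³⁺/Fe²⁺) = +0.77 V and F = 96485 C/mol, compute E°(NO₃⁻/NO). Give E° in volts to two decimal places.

E°cell = −ΔG°/(nF) = −(-55×10³)/((3)(96485)) = +0.190 V.
Since NO₃⁻/NO is the cathode and Fe³⁺/Fe²⁺ the anode, E°cell = E°(NO₃⁻/NO) − E°(Fe³⁺/Fe²⁺).
So E°(NO₃⁻/NO) = E°cell + E°(Fe³⁺/Fe²⁺) = +0.190 + (+0.77) = +0.96 V.

+0.96 V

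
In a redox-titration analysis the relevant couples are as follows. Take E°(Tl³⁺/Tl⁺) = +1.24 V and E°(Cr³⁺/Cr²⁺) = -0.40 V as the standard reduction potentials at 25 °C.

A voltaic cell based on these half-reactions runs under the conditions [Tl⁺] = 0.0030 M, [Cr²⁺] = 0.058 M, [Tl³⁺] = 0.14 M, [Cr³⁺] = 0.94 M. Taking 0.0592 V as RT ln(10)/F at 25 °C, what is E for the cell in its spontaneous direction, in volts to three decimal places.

+1.618 V

Tl³⁺/Tl⁺ is the cathode (higher E°), Cr³⁺/Cr²⁺ the anode: E°cell = +1.24 − (-0.40) = +1.64 V, n = 2.
Overall: Tl³⁺(aq) + 2 Cr²⁺(aq) → Tl⁺(aq) + 2 Cr³⁺(aq)
Q = [Tl⁺]·[Cr³⁺]^2 / ([Tl³⁺]·[Cr²⁺]^2); log Q = 0.750.
E = E° − (0.0592/n) log Q = +1.64 − (0.0592/2)(0.750) = +1.618 V.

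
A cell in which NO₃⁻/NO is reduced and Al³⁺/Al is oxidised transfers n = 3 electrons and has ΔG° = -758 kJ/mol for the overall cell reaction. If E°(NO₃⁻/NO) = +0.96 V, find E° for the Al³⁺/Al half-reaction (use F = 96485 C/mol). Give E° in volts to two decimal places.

-1.66 V

E°cell = −ΔG°/(nF) = −(-758×10³)/((3)(96485)) = +2.619 V.
Since NO₃⁻/NO is the cathode and Al³⁺/Al the anode, E°cell = E°(NO₃⁻/NO) − E°(Al³⁺/Al).
So E°(Al³⁺/Al) = E°(NO₃⁻/NO) − E°cell = (+0.96) − (+2.619) = -1.66 V.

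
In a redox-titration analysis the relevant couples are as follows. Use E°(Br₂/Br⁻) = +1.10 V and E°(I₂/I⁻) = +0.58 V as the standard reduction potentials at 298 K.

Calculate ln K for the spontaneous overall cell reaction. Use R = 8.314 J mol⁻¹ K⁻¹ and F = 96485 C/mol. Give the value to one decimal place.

Cathode: Br₂/Br⁻; anode: I₂/I⁻. E°cell = (+1.10) − (+0.58) = +0.52 V, with n = 2.
ΔG° = −nFE° = −RT ln K, so ln K = nFE°/(RT) = (2)(96485)(+0.52) / ((8.314)(298)) = 40.501.

40.5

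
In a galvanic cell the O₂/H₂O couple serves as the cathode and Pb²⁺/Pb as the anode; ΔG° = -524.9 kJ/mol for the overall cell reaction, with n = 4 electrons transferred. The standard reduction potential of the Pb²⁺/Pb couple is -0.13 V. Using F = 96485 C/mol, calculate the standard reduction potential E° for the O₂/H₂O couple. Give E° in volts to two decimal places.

+1.23 V

E°cell = −ΔG°/(nF) = −(-524.9×10³)/((4)(96485)) = +1.360 V.
Since O₂/H₂O is the cathode and Pb²⁺/Pb the anode, E°cell = E°(O₂/H₂O) − E°(Pb²⁺/Pb).
So E°(O₂/H₂O) = E°cell + E°(Pb²⁺/Pb) = +1.360 + (-0.13) = +1.23 V.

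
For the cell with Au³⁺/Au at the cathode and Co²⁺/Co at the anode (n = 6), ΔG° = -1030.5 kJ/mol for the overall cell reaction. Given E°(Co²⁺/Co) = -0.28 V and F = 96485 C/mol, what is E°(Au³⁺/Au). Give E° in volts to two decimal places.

+1.50 V

E°cell = −ΔG°/(nF) = −(-1030.5×10³)/((6)(96485)) = +1.780 V.
Since Au³⁺/Au is the cathode and Co²⁺/Co the anode, E°cell = E°(Au³⁺/Au) − E°(Co²⁺/Co).
So E°(Au³⁺/Au) = E°cell + E°(Co²⁺/Co) = +1.780 + (-0.28) = +1.50 V.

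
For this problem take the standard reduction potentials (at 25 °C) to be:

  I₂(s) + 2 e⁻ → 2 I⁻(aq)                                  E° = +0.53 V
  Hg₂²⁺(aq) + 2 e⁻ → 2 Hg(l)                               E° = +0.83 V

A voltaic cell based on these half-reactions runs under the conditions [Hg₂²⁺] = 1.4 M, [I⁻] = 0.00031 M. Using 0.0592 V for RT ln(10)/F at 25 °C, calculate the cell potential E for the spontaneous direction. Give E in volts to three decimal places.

+0.097 V

Hg₂²⁺/Hg is the cathode (higher E°), I₂/I⁻ the anode: E°cell = +0.83 − (+0.53) = +0.30 V, n = 2.
Overall: Hg₂²⁺(aq) + 2 I⁻(aq) → 2 Hg(l) + I₂(s)
Q = 1 / ([Hg₂²⁺]·[I⁻]^2); log Q = 6.871.
E = E° − (0.0592/n) log Q = +0.30 − (0.0592/2)(6.871) = +0.097 V.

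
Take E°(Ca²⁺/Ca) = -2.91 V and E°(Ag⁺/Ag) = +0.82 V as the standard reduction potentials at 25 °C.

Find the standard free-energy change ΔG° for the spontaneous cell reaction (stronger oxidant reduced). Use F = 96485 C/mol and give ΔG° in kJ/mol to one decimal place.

Ag⁺/Ag (E° = +0.82 V) is the cathode; Ca²⁺/Ca (E° = -2.91 V) is the anode, so E°cell = +3.73 V.
Balancing electrons gives n = 2 (lcm of 1 and 2).
ΔG° = −nFE° = −(2)(96485)(+3.73) = -719,778 J = -719.8 kJ/mol.

-719.8 kJ/mol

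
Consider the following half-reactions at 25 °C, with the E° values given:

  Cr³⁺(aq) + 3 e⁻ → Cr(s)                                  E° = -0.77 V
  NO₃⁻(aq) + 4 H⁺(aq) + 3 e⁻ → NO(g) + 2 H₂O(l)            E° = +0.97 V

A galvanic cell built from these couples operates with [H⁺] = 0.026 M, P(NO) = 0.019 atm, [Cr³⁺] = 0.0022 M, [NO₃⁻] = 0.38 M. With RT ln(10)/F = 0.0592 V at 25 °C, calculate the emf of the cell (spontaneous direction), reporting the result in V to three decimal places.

+1.693 V

NO₃⁻/NO is the cathode (higher E°), Cr³⁺/Cr the anode: E°cell = +0.97 − (-0.77) = +1.74 V, n = 3.
Overall: NO₃⁻(aq) + 4 H⁺(aq) + Cr(s) → NO(g) + 2 H₂O(l) + Cr³⁺(aq)
Q = P(NO)·[Cr³⁺] / ([NO₃⁻]·[H⁺]^4); log Q = 2.381.
E = E° − (0.0592/n) log Q = +1.74 − (0.0592/3)(2.381) = +1.693 V.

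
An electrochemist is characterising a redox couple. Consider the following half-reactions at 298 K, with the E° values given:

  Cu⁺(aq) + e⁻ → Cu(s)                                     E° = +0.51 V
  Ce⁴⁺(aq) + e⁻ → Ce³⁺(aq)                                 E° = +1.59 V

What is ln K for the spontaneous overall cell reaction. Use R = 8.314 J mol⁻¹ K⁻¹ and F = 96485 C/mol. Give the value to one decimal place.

Cathode: Ce⁴⁺/Ce³⁺; anode: Cu⁺/Cu. E°cell = (+1.59) − (+0.51) = +1.08 V, with n = 1.
ΔG° = −nFE° = −RT ln K, so ln K = nFE°/(RT) = (1)(96485)(+1.08) / ((8.314)(298)) = 42.059.

42.1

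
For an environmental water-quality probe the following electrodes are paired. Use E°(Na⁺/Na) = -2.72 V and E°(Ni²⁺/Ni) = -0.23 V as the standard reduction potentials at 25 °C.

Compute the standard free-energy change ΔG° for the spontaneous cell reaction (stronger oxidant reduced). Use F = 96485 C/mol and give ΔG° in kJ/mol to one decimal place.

-480.5 kJ/mol

Ni²⁺/Ni (E° = -0.23 V) is the cathode; Na⁺/Na (E° = -2.72 V) is the anode, so E°cell = +2.49 V.
Balancing electrons gives n = 2 (lcm of 2 and 1).
ΔG° = −nFE° = −(2)(96485)(+2.49) = -480,495 J = -480.5 kJ/mol.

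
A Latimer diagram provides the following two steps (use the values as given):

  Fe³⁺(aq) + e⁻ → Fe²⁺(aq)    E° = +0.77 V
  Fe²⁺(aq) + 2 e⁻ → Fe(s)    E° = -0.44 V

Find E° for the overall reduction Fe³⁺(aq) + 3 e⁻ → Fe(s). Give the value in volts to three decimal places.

-0.037 V

Standard free energies of sequential steps add: ΔG°₃ = ΔG°₁ + ΔG°₂, so n₃E°₃ = n₁E°₁ + n₂E°₂.
E°₃ = (1×+0.77 + 2×-0.44) / 3 = (-0.110) / 3 = -0.037 V.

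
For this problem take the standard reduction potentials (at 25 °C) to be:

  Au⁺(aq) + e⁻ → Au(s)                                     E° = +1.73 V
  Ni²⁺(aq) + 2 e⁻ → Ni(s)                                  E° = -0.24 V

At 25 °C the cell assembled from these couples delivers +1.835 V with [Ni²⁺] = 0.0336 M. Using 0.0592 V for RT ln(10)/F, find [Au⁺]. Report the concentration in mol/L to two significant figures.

Au⁺/Au is the cathode, Ni²⁺/Ni the anode: E°cell = +1.97 V, n = 2.
Overall reaction: 2 Au⁺(aq) + Ni(s) → 2 Au(s) + Ni²⁺(aq); Q = [Ni²⁺]^1/[Au⁺]^2.
From E = E° − (0.0592/n) log Q: log Q = (E° − E)·n/0.0592 = (+1.97 − (+1.835))·2/0.0592 = 4.5608.
So 2·log[Au⁺] = 1·log(0.0336) − log Q = -1.4737 − (4.5608) = -6.0345; log[Au⁺] = -6.0345 / 2 = -3.0173; [Au⁺] = 10^(-3.0173) ≈ 0.00096 M.

0.00096 M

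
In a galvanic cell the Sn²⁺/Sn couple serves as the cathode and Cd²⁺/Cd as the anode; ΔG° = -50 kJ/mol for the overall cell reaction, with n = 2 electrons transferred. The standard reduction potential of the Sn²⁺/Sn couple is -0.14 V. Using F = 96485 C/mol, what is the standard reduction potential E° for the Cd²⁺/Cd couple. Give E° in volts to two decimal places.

-0.40 V

E°cell = −ΔG°/(nF) = −(-50×10³)/((2)(96485)) = +0.259 V.
Since Sn²⁺/Sn is the cathode and Cd²⁺/Cd the anode, E°cell = E°(Sn²⁺/Sn) − E°(Cd²⁺/Cd).
So E°(Cd²⁺/Cd) = E°(Sn²⁺/Sn) − E°cell = (-0.14) − (+0.259) = -0.40 V.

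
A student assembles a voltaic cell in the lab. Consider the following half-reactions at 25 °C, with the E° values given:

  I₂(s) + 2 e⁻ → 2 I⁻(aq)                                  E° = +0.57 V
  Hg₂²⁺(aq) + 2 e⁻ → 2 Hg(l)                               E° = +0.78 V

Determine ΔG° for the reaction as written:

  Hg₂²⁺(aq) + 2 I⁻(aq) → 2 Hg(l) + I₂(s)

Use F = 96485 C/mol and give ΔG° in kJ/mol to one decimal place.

As written, Hg₂²⁺/Hg is reduced (cathode) and I₂/I⁻ is oxidised (anode), so E°cell = (+0.78) − (+0.57) = +0.21 V.
Balancing electrons gives n = 2.
ΔG° = −nFE° = −(2)(96485)(+0.21) = -40,524 J = -40.5 kJ/mol.

-40.5 kJ/mol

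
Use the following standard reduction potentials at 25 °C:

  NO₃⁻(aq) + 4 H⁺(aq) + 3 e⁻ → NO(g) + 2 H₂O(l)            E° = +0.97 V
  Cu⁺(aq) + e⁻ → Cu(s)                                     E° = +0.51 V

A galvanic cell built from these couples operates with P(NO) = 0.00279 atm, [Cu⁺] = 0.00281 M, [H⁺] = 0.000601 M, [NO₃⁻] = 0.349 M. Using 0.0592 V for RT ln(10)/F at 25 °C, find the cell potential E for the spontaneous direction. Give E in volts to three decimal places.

NO₃⁻/NO is the cathode (higher E°), Cu⁺/Cu the anode: E°cell = +0.97 − (+0.51) = +0.46 V, n = 3.
Overall: NO₃⁻(aq) + 4 H⁺(aq) + 3 Cu(s) → NO(g) + 2 H₂O(l) + 3 Cu⁺(aq)
Q = P(NO)·[Cu⁺]^3 / ([NO₃⁻]·[H⁺]^4); log Q = 3.133.
E = E° − (0.0592/n) log Q = +0.46 − (0.0592/3)(3.133) = +0.398 V.

+0.398 V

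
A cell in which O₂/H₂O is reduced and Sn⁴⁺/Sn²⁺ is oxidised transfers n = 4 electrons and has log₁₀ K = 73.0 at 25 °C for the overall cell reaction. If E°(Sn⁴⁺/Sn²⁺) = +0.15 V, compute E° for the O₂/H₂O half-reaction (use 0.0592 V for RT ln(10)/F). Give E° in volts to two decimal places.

E°cell = (0.0592/n)·log K = (0.0592/4)(73.0) = +1.080 V.
Since O₂/H₂O is the cathode and Sn⁴⁺/Sn²⁺ the anode, E°cell = E°(O₂/H₂O) − E°(Sn⁴⁺/Sn²⁺).
So E°(O₂/H₂O) = E°cell + E°(Sn⁴⁺/Sn²⁺) = +1.080 + (+0.15) = +1.23 V.

+1.23 V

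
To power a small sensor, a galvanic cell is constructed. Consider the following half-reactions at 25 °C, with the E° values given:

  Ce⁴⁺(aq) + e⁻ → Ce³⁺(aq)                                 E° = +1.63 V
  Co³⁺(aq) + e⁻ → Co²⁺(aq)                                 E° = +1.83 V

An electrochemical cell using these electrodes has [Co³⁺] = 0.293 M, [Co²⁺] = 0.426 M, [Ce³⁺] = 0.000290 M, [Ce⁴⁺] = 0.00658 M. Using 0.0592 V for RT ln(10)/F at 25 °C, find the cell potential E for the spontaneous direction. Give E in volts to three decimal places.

+0.110 V

Co³⁺/Co²⁺ is the cathode (higher E°), Ce⁴⁺/Ce³⁺ the anode: E°cell = +1.83 − (+1.63) = +0.20 V, n = 1.
Overall: Co³⁺(aq) + Ce³⁺(aq) → Co²⁺(aq) + Ce⁴⁺(aq)
Q = [Co²⁺]·[Ce⁴⁺] / ([Co³⁺]·[Ce³⁺]); log Q = 1.518.
E = E° − (0.0592/n) log Q = +0.20 − (0.0592/1)(1.518) = +0.110 V.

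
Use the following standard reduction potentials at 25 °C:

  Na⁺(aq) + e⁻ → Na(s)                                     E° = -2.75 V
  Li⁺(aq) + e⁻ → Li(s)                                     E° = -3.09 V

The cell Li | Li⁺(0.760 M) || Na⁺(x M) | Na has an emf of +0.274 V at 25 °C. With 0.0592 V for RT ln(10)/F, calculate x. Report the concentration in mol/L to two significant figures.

Na⁺/Na is the cathode, Li⁺/Li the anode: E°cell = +0.34 V, n = 1.
Overall reaction: Na⁺(aq) + Li(s) → Na(s) + Li⁺(aq); Q = [Li⁺]^1/[Na⁺]^1.
From E = E° − (0.0592/n) log Q: log Q = (E° − E)·n/0.0592 = (+0.34 − (+0.274))·1/0.0592 = 1.1149.
So 1·log[Na⁺] = 1·log(0.76) − log Q = -0.1192 − (1.1149) = -1.2341; [Na⁺] = 10^(-1.2341) ≈ 0.058 M.

0.058 M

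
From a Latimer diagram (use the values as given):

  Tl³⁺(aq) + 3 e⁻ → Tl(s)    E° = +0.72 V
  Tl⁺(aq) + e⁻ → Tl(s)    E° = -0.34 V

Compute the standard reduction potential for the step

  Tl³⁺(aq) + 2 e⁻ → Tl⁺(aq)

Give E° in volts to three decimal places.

+1.250 V

Sequential free energies add, so n₃E°₃ = n₁E°₁ + n₂E°₂.
With n₃ = 3, and the known step contributing 1×(-0.34) V, the unknown satisfies 2·E° = 3×(+0.72) − 1×(-0.34) = +2.500.
E° = +2.500 / 2 = +1.250 V.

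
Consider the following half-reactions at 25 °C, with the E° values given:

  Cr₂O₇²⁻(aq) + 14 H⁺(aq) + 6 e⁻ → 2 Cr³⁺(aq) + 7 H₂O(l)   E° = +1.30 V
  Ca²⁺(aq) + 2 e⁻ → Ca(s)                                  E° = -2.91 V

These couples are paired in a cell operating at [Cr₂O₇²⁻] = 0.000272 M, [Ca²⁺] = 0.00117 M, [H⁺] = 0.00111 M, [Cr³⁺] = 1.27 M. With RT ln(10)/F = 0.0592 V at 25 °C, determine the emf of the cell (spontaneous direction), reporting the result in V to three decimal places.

Cr₂O₇²⁻/Cr³⁺ is the cathode (higher E°), Ca²⁺/Ca the anode: E°cell = +1.30 − (-2.91) = +4.21 V, n = 6.
Overall: Cr₂O₇²⁻(aq) + 14 H⁺(aq) + 3 Ca(s) → 2 Cr³⁺(aq) + 7 H₂O(l) + 3 Ca²⁺(aq)
Q = [Cr³⁺]^2·[Ca²⁺]^3 / ([Cr₂O₇²⁻]·[H⁺]^14); log Q = 36.343.
E = E° − (0.0592/n) log Q = +4.21 − (0.0592/6)(36.343) = +3.851 V.

+3.851 V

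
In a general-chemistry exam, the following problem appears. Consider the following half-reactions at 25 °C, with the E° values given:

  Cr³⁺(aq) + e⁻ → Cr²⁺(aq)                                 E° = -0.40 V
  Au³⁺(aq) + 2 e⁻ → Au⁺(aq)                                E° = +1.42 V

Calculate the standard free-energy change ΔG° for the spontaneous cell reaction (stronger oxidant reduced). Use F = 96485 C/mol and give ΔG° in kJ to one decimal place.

Au³⁺/Au⁺ (E° = +1.42 V) is the cathode; Cr³⁺/Cr²⁺ (E° = -0.40 V) is the anode, so E°cell = +1.82 V.
Balancing electrons gives n = 2 (lcm of 2 and 1).
ΔG° = −nFE° = −(2)(96485)(+1.82) = -351,205 J = -351.2 kJ.

-351.2 kJ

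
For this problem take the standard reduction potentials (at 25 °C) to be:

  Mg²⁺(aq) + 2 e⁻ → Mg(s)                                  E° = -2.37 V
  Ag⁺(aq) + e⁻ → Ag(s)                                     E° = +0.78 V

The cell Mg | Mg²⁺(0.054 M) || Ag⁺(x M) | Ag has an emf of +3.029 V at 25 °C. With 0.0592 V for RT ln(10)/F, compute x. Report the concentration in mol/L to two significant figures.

0.0021 M

Ag⁺/Ag is the cathode, Mg²⁺/Mg the anode: E°cell = +3.15 V, n = 2.
Overall reaction: 2 Ag⁺(aq) + Mg(s) → 2 Ag(s) + Mg²⁺(aq); Q = [Mg²⁺]^1/[Ag⁺]^2.
From E = E° − (0.0592/n) log Q: log Q = (E° − E)·n/0.0592 = (+3.15 − (+3.029))·2/0.0592 = 4.0878.
So 2·log[Ag⁺] = 1·log(0.054) − log Q = -1.2676 − (4.0878) = -5.3554; log[Ag⁺] = -5.3554 / 2 = -2.6777; [Ag⁺] = 10^(-2.6777) ≈ 0.0021 M.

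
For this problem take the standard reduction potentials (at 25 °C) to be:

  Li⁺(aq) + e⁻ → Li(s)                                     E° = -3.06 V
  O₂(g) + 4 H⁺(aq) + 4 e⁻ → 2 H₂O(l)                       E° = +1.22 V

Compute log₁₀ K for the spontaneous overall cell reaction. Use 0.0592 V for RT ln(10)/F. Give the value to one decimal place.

289.2

Cathode: O₂/H₂O; anode: Li⁺/Li. E°cell = +4.28 V, n = 4.
log K = nE°cell / 0.0592 = (4)(+4.28) / 0.0592 = 289.2.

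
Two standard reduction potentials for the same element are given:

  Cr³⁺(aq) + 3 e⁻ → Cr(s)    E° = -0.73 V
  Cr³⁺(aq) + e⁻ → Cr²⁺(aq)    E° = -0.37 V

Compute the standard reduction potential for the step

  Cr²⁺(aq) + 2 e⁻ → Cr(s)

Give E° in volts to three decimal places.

Sequential free energies add, so n₃E°₃ = n₁E°₁ + n₂E°₂.
With n₃ = 3, and the known step contributing 1×(-0.37) V, the unknown satisfies 2·E° = 3×(-0.73) − 1×(-0.37) = -1.820.
E° = -1.820 / 2 = -0.910 V.

-0.910 V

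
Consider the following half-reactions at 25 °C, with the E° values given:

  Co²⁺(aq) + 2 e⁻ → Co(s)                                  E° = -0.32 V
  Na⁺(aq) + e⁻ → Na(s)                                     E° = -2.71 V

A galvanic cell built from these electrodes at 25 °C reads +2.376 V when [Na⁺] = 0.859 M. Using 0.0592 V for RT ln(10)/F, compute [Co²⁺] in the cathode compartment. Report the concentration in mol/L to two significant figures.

Co²⁺/Co is the cathode, Na⁺/Na the anode: E°cell = +2.39 V, n = 2.
Overall reaction: Co²⁺(aq) + 2 Na(s) → Co(s) + 2 Na⁺(aq); Q = [Na⁺]^2/[Co²⁺]^1.
From E = E° − (0.0592/n) log Q: log Q = (E° − E)·n/0.0592 = (+2.39 − (+2.376))·2/0.0592 = 0.4730.
So 1·log[Co²⁺] = 2·log(0.859) − log Q = -0.1320 − (0.4730) = -0.6050; [Co²⁺] = 10^(-0.6050) ≈ 0.25 M.

0.25 M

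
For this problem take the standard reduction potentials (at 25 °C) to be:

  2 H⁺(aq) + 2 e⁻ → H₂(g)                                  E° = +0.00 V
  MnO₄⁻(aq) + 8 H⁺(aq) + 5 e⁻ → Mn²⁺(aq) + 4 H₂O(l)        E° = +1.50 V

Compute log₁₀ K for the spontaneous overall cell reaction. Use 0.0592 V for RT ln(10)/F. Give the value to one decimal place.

253.4

Cathode: MnO₄⁻/Mn²⁺; anode: H⁺/H₂. E°cell = +1.50 V, n = 10.
log K = nE°cell / 0.0592 = (10)(+1.50) / 0.0592 = 253.4.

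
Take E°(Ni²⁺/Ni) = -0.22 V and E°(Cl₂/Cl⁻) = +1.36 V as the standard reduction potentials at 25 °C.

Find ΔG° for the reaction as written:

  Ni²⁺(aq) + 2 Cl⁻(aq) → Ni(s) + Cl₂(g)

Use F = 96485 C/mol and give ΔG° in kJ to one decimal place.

+304.9 kJ

As written, Ni²⁺/Ni is reduced (cathode) and Cl₂/Cl⁻ is oxidised (anode), so E°cell = (-0.22) − (+1.36) = -1.58 V.
Balancing electrons gives n = 2.
ΔG° = −nFE° = −(2)(96485)(-1.58) = 304,893 J = +304.9 kJ.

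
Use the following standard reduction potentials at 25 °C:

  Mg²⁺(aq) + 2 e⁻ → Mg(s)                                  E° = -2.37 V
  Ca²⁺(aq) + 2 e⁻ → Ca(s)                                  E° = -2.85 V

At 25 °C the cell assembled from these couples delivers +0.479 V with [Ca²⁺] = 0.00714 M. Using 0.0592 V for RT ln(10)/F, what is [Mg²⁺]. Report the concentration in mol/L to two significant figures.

0.0066 M

Mg²⁺/Mg is the cathode, Ca²⁺/Ca the anode: E°cell = +0.48 V, n = 2.
Overall reaction: Mg²⁺(aq) + Ca(s) → Mg(s) + Ca²⁺(aq); Q = [Ca²⁺]^1/[Mg²⁺]^1.
From E = E° − (0.0592/n) log Q: log Q = (E° − E)·n/0.0592 = (+0.48 − (+0.479))·2/0.0592 = 0.0338.
So 1·log[Mg²⁺] = 1·log(0.00714) − log Q = -2.1463 − (0.0338) = -2.1801; [Mg²⁺] = 10^(-2.1801) ≈ 0.0066 M.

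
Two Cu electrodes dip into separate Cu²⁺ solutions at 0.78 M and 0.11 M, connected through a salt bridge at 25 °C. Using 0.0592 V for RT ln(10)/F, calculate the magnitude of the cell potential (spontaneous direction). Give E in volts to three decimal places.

+0.025 V

For a concentration cell E°cell = 0. The 0.78 M side is the cathode (reduction is favoured where [Cu²⁺] is higher).
With n = 2, E = −(0.0592/2) log([Cu²⁺]ₐₙ/[Cu²⁺]꜀ₐₜ) = −(0.0592/2) log(0.11/0.78) = −(0.0592/2)(-0.851) = +0.025 V.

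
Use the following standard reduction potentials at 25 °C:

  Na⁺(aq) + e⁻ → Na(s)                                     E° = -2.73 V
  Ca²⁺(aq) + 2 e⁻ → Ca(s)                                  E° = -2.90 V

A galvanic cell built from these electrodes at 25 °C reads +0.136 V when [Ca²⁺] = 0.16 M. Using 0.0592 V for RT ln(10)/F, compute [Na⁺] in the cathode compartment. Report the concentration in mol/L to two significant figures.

Na⁺/Na is the cathode, Ca²⁺/Ca the anode: E°cell = +0.17 V, n = 2.
Overall reaction: 2 Na⁺(aq) + Ca(s) → 2 Na(s) + Ca²⁺(aq); Q = [Ca²⁺]^1/[Na⁺]^2.
From E = E° − (0.0592/n) log Q: log Q = (E° − E)·n/0.0592 = (+0.17 − (+0.136))·2/0.0592 = 1.1486.
So 2·log[Na⁺] = 1·log(0.16) − log Q = -0.7959 − (1.1486) = -1.9445; log[Na⁺] = -1.9445 / 2 = -0.9722; [Na⁺] = 10^(-0.9722) ≈ 0.11 M.

0.11 M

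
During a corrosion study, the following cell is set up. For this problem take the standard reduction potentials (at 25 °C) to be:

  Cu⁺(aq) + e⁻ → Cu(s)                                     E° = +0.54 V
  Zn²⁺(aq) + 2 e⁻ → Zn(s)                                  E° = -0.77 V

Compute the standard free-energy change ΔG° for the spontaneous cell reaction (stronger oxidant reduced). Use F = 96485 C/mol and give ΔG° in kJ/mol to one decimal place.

Cu⁺/Cu (E° = +0.54 V) is the cathode; Zn²⁺/Zn (E° = -0.77 V) is the anode, so E°cell = +1.31 V.
Balancing electrons gives n = 2 (lcm of 1 and 2).
ΔG° = −nFE° = −(2)(96485)(+1.31) = -252,791 J = -252.8 kJ/mol.

-252.8 kJ/mol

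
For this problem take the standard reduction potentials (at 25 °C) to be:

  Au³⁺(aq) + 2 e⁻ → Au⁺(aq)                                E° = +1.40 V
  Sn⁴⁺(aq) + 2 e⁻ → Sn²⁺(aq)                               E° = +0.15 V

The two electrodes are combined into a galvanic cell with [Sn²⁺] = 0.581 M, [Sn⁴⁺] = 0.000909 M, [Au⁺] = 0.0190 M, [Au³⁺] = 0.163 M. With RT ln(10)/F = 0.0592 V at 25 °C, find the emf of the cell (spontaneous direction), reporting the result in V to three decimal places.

+1.361 V

Au³⁺/Au⁺ is the cathode (higher E°), Sn⁴⁺/Sn²⁺ the anode: E°cell = +1.40 − (+0.15) = +1.25 V, n = 2.
Overall: Au³⁺(aq) + Sn²⁺(aq) → Au⁺(aq) + Sn⁴⁺(aq)
Q = [Au⁺]·[Sn⁴⁺] / ([Au³⁺]·[Sn²⁺]); log Q = -3.739.
E = E° − (0.0592/n) log Q = +1.25 − (0.0592/2)(-3.739) = +1.361 V.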